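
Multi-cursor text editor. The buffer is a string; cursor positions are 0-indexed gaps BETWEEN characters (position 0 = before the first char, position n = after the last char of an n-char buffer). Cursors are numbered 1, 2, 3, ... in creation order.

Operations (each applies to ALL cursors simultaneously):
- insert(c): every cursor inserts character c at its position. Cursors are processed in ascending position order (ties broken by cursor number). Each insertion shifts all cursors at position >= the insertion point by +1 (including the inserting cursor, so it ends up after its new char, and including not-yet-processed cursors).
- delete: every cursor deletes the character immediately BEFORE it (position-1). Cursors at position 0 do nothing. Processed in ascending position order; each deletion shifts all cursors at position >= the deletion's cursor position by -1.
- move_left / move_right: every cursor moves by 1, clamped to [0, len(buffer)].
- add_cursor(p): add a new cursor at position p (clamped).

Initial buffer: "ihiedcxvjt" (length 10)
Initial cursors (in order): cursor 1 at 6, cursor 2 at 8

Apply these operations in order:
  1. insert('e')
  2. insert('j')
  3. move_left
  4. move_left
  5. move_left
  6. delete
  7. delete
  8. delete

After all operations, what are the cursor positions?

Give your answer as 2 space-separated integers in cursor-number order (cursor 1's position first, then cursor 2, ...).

After op 1 (insert('e')): buffer="ihiedcexvejt" (len 12), cursors c1@7 c2@10, authorship ......1..2..
After op 2 (insert('j')): buffer="ihiedcejxvejjt" (len 14), cursors c1@8 c2@12, authorship ......11..22..
After op 3 (move_left): buffer="ihiedcejxvejjt" (len 14), cursors c1@7 c2@11, authorship ......11..22..
After op 4 (move_left): buffer="ihiedcejxvejjt" (len 14), cursors c1@6 c2@10, authorship ......11..22..
After op 5 (move_left): buffer="ihiedcejxvejjt" (len 14), cursors c1@5 c2@9, authorship ......11..22..
After op 6 (delete): buffer="ihiecejvejjt" (len 12), cursors c1@4 c2@7, authorship .....11.22..
After op 7 (delete): buffer="ihicevejjt" (len 10), cursors c1@3 c2@5, authorship ....1.22..
After op 8 (delete): buffer="ihcvejjt" (len 8), cursors c1@2 c2@3, authorship ....22..

Answer: 2 3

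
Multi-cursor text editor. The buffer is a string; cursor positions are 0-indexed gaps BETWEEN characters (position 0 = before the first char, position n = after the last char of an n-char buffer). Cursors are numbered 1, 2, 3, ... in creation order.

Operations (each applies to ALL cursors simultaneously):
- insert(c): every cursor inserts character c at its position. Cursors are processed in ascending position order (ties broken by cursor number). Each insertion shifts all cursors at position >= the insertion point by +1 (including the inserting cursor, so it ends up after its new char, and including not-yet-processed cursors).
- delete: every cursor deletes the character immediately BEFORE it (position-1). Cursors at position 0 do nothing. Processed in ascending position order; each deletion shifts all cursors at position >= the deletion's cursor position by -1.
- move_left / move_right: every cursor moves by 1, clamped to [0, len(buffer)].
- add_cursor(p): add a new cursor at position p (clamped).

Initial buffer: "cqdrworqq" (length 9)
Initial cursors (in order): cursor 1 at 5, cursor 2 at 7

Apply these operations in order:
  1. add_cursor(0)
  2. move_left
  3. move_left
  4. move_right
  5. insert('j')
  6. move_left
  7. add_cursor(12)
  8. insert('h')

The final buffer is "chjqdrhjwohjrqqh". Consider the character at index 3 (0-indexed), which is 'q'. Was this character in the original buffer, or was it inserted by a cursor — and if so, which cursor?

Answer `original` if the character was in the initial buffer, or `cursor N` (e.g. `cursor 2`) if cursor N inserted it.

After op 1 (add_cursor(0)): buffer="cqdrworqq" (len 9), cursors c3@0 c1@5 c2@7, authorship .........
After op 2 (move_left): buffer="cqdrworqq" (len 9), cursors c3@0 c1@4 c2@6, authorship .........
After op 3 (move_left): buffer="cqdrworqq" (len 9), cursors c3@0 c1@3 c2@5, authorship .........
After op 4 (move_right): buffer="cqdrworqq" (len 9), cursors c3@1 c1@4 c2@6, authorship .........
After op 5 (insert('j')): buffer="cjqdrjwojrqq" (len 12), cursors c3@2 c1@6 c2@9, authorship .3...1..2...
After op 6 (move_left): buffer="cjqdrjwojrqq" (len 12), cursors c3@1 c1@5 c2@8, authorship .3...1..2...
After op 7 (add_cursor(12)): buffer="cjqdrjwojrqq" (len 12), cursors c3@1 c1@5 c2@8 c4@12, authorship .3...1..2...
After op 8 (insert('h')): buffer="chjqdrhjwohjrqqh" (len 16), cursors c3@2 c1@7 c2@11 c4@16, authorship .33...11..22...4
Authorship (.=original, N=cursor N): . 3 3 . . . 1 1 . . 2 2 . . . 4
Index 3: author = original

Answer: original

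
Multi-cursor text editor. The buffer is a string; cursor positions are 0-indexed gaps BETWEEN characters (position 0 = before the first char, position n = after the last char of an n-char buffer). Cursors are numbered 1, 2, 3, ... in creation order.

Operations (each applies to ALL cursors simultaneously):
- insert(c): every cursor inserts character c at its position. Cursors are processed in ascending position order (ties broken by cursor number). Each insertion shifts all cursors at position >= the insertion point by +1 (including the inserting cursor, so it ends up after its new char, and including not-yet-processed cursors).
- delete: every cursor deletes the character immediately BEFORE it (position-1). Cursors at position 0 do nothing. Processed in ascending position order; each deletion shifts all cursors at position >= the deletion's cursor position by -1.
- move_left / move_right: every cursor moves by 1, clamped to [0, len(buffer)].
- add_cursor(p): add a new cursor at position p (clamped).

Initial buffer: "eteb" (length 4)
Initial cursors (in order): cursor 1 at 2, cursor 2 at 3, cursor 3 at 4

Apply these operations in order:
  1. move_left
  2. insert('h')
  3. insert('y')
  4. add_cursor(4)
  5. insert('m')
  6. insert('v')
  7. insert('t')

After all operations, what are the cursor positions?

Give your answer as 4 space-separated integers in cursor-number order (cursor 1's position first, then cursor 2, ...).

After op 1 (move_left): buffer="eteb" (len 4), cursors c1@1 c2@2 c3@3, authorship ....
After op 2 (insert('h')): buffer="ehthehb" (len 7), cursors c1@2 c2@4 c3@6, authorship .1.2.3.
After op 3 (insert('y')): buffer="ehythyehyb" (len 10), cursors c1@3 c2@6 c3@9, authorship .11.22.33.
After op 4 (add_cursor(4)): buffer="ehythyehyb" (len 10), cursors c1@3 c4@4 c2@6 c3@9, authorship .11.22.33.
After op 5 (insert('m')): buffer="ehymtmhymehymb" (len 14), cursors c1@4 c4@6 c2@9 c3@13, authorship .111.4222.333.
After op 6 (insert('v')): buffer="ehymvtmvhymvehymvb" (len 18), cursors c1@5 c4@8 c2@12 c3@17, authorship .1111.442222.3333.
After op 7 (insert('t')): buffer="ehymvttmvthymvtehymvtb" (len 22), cursors c1@6 c4@10 c2@15 c3@21, authorship .11111.44422222.33333.

Answer: 6 15 21 10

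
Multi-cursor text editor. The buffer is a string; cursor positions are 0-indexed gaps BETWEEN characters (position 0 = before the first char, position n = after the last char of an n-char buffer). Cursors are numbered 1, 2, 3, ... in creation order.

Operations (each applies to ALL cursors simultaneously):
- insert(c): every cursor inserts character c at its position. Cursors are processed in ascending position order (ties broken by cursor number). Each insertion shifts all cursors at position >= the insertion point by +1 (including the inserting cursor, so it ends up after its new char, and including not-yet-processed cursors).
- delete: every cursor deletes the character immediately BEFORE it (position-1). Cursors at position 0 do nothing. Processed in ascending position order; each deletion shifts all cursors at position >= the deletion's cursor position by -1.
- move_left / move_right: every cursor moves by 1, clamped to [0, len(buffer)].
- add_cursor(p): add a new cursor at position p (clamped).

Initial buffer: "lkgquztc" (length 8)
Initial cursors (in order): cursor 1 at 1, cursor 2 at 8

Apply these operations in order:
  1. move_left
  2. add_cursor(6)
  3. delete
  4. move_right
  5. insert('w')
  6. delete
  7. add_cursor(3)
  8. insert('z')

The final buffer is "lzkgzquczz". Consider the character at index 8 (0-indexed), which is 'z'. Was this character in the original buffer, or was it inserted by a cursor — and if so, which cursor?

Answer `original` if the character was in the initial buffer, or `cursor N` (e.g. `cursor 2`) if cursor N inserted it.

After op 1 (move_left): buffer="lkgquztc" (len 8), cursors c1@0 c2@7, authorship ........
After op 2 (add_cursor(6)): buffer="lkgquztc" (len 8), cursors c1@0 c3@6 c2@7, authorship ........
After op 3 (delete): buffer="lkgquc" (len 6), cursors c1@0 c2@5 c3@5, authorship ......
After op 4 (move_right): buffer="lkgquc" (len 6), cursors c1@1 c2@6 c3@6, authorship ......
After op 5 (insert('w')): buffer="lwkgqucww" (len 9), cursors c1@2 c2@9 c3@9, authorship .1.....23
After op 6 (delete): buffer="lkgquc" (len 6), cursors c1@1 c2@6 c3@6, authorship ......
After op 7 (add_cursor(3)): buffer="lkgquc" (len 6), cursors c1@1 c4@3 c2@6 c3@6, authorship ......
After op 8 (insert('z')): buffer="lzkgzquczz" (len 10), cursors c1@2 c4@5 c2@10 c3@10, authorship .1..4...23
Authorship (.=original, N=cursor N): . 1 . . 4 . . . 2 3
Index 8: author = 2

Answer: cursor 2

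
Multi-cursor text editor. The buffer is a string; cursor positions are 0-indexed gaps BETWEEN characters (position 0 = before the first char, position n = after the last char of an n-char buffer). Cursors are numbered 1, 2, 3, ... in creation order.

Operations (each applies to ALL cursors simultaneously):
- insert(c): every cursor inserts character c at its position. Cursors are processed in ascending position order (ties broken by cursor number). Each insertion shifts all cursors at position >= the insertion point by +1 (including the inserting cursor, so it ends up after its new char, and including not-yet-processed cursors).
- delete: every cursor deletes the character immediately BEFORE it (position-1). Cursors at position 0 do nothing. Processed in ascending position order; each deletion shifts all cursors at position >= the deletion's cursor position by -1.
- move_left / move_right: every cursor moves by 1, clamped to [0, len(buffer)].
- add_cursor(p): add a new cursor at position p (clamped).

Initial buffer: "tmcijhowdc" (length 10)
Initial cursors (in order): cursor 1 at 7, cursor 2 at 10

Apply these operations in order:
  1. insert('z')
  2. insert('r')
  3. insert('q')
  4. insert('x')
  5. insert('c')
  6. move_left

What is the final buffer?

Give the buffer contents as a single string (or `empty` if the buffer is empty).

Answer: tmcijhozrqxcwdczrqxc

Derivation:
After op 1 (insert('z')): buffer="tmcijhozwdcz" (len 12), cursors c1@8 c2@12, authorship .......1...2
After op 2 (insert('r')): buffer="tmcijhozrwdczr" (len 14), cursors c1@9 c2@14, authorship .......11...22
After op 3 (insert('q')): buffer="tmcijhozrqwdczrq" (len 16), cursors c1@10 c2@16, authorship .......111...222
After op 4 (insert('x')): buffer="tmcijhozrqxwdczrqx" (len 18), cursors c1@11 c2@18, authorship .......1111...2222
After op 5 (insert('c')): buffer="tmcijhozrqxcwdczrqxc" (len 20), cursors c1@12 c2@20, authorship .......11111...22222
After op 6 (move_left): buffer="tmcijhozrqxcwdczrqxc" (len 20), cursors c1@11 c2@19, authorship .......11111...22222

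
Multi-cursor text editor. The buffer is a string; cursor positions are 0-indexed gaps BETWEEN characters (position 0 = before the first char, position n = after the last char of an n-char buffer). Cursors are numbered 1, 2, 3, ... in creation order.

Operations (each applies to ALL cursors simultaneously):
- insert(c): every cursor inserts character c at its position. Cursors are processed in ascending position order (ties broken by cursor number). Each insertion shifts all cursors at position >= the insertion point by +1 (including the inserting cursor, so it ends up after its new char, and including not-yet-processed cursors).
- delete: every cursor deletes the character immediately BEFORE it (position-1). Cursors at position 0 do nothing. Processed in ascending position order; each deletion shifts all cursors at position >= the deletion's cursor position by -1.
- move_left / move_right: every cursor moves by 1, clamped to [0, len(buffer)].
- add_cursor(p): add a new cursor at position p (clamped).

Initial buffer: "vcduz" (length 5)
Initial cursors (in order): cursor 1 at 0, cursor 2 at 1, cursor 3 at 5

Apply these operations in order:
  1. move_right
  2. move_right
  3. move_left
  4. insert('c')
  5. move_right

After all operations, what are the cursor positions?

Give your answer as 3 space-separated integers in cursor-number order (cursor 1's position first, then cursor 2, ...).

After op 1 (move_right): buffer="vcduz" (len 5), cursors c1@1 c2@2 c3@5, authorship .....
After op 2 (move_right): buffer="vcduz" (len 5), cursors c1@2 c2@3 c3@5, authorship .....
After op 3 (move_left): buffer="vcduz" (len 5), cursors c1@1 c2@2 c3@4, authorship .....
After op 4 (insert('c')): buffer="vcccducz" (len 8), cursors c1@2 c2@4 c3@7, authorship .1.2..3.
After op 5 (move_right): buffer="vcccducz" (len 8), cursors c1@3 c2@5 c3@8, authorship .1.2..3.

Answer: 3 5 8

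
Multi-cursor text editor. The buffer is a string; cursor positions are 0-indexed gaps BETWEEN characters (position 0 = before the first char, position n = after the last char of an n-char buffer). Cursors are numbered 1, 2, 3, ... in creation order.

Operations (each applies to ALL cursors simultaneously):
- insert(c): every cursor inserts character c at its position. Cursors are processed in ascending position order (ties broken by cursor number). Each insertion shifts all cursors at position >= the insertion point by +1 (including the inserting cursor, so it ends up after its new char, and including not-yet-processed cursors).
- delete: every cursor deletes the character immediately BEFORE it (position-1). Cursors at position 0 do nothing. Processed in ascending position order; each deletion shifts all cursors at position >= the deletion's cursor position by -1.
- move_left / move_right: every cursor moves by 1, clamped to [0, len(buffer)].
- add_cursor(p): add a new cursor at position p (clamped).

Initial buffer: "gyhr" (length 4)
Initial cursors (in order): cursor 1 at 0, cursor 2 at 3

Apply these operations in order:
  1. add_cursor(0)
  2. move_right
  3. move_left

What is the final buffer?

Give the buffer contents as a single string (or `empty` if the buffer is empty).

After op 1 (add_cursor(0)): buffer="gyhr" (len 4), cursors c1@0 c3@0 c2@3, authorship ....
After op 2 (move_right): buffer="gyhr" (len 4), cursors c1@1 c3@1 c2@4, authorship ....
After op 3 (move_left): buffer="gyhr" (len 4), cursors c1@0 c3@0 c2@3, authorship ....

Answer: gyhr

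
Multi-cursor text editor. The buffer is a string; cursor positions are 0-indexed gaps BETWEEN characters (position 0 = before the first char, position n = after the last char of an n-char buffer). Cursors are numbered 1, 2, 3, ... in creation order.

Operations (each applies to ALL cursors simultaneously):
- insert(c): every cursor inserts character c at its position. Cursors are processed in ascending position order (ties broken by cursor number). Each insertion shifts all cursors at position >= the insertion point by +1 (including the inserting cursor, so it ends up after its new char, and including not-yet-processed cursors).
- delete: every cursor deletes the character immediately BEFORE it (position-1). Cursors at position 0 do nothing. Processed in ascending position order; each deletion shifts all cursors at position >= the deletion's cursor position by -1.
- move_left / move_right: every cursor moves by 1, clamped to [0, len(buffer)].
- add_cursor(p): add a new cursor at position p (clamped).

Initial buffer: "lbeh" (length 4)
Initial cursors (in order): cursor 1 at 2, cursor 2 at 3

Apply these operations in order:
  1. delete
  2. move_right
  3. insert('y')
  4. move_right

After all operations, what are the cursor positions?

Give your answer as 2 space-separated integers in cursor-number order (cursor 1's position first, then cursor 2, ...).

Answer: 4 4

Derivation:
After op 1 (delete): buffer="lh" (len 2), cursors c1@1 c2@1, authorship ..
After op 2 (move_right): buffer="lh" (len 2), cursors c1@2 c2@2, authorship ..
After op 3 (insert('y')): buffer="lhyy" (len 4), cursors c1@4 c2@4, authorship ..12
After op 4 (move_right): buffer="lhyy" (len 4), cursors c1@4 c2@4, authorship ..12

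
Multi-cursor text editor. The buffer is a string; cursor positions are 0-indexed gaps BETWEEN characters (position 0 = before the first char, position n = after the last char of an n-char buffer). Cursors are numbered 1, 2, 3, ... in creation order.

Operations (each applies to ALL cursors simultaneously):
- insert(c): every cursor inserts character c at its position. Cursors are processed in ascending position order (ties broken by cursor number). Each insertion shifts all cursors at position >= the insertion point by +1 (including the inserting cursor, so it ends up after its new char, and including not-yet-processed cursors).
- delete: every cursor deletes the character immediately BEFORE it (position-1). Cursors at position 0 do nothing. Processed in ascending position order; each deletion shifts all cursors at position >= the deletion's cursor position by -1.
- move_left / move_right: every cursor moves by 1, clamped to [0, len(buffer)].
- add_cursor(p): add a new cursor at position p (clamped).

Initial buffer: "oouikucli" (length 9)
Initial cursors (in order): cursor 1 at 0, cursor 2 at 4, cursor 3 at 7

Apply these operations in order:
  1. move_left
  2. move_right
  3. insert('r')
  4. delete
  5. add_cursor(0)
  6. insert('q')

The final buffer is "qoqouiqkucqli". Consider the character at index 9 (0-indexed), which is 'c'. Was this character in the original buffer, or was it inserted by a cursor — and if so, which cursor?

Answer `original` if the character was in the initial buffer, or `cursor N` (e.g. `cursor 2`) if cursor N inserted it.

Answer: original

Derivation:
After op 1 (move_left): buffer="oouikucli" (len 9), cursors c1@0 c2@3 c3@6, authorship .........
After op 2 (move_right): buffer="oouikucli" (len 9), cursors c1@1 c2@4 c3@7, authorship .........
After op 3 (insert('r')): buffer="orouirkucrli" (len 12), cursors c1@2 c2@6 c3@10, authorship .1...2...3..
After op 4 (delete): buffer="oouikucli" (len 9), cursors c1@1 c2@4 c3@7, authorship .........
After op 5 (add_cursor(0)): buffer="oouikucli" (len 9), cursors c4@0 c1@1 c2@4 c3@7, authorship .........
After op 6 (insert('q')): buffer="qoqouiqkucqli" (len 13), cursors c4@1 c1@3 c2@7 c3@11, authorship 4.1...2...3..
Authorship (.=original, N=cursor N): 4 . 1 . . . 2 . . . 3 . .
Index 9: author = original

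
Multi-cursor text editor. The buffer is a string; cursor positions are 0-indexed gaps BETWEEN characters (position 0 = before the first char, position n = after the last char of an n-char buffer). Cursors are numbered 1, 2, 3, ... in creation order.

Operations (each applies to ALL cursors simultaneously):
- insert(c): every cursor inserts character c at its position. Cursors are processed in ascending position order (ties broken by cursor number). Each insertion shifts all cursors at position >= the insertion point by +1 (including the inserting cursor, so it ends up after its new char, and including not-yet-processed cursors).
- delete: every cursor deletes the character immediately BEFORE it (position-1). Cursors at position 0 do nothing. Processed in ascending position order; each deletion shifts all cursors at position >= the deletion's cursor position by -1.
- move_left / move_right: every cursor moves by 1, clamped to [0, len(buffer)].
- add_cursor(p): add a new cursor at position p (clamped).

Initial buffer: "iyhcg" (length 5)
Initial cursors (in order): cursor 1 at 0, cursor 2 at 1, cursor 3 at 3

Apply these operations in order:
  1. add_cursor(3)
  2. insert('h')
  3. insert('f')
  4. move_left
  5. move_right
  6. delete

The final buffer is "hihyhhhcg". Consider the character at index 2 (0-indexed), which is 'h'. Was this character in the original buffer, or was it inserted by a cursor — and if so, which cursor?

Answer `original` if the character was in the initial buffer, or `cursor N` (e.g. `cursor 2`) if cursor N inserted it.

Answer: cursor 2

Derivation:
After op 1 (add_cursor(3)): buffer="iyhcg" (len 5), cursors c1@0 c2@1 c3@3 c4@3, authorship .....
After op 2 (insert('h')): buffer="hihyhhhcg" (len 9), cursors c1@1 c2@3 c3@7 c4@7, authorship 1.2..34..
After op 3 (insert('f')): buffer="hfihfyhhhffcg" (len 13), cursors c1@2 c2@5 c3@11 c4@11, authorship 11.22..3434..
After op 4 (move_left): buffer="hfihfyhhhffcg" (len 13), cursors c1@1 c2@4 c3@10 c4@10, authorship 11.22..3434..
After op 5 (move_right): buffer="hfihfyhhhffcg" (len 13), cursors c1@2 c2@5 c3@11 c4@11, authorship 11.22..3434..
After op 6 (delete): buffer="hihyhhhcg" (len 9), cursors c1@1 c2@3 c3@7 c4@7, authorship 1.2..34..
Authorship (.=original, N=cursor N): 1 . 2 . . 3 4 . .
Index 2: author = 2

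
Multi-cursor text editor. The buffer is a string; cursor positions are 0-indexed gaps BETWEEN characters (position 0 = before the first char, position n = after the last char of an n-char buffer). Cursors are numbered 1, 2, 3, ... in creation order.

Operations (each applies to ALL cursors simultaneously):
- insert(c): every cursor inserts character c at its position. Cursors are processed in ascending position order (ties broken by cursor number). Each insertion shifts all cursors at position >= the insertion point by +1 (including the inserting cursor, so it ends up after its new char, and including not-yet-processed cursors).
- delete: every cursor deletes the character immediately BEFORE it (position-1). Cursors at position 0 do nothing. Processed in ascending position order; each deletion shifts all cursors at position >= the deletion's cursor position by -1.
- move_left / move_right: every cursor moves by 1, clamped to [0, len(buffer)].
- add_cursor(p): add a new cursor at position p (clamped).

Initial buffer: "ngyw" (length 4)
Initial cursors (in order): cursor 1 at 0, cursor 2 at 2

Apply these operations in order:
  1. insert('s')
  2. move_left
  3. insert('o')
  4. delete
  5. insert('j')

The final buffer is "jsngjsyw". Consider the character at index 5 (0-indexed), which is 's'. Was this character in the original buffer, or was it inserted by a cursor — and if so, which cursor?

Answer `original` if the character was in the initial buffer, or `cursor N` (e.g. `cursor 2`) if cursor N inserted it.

Answer: cursor 2

Derivation:
After op 1 (insert('s')): buffer="sngsyw" (len 6), cursors c1@1 c2@4, authorship 1..2..
After op 2 (move_left): buffer="sngsyw" (len 6), cursors c1@0 c2@3, authorship 1..2..
After op 3 (insert('o')): buffer="osngosyw" (len 8), cursors c1@1 c2@5, authorship 11..22..
After op 4 (delete): buffer="sngsyw" (len 6), cursors c1@0 c2@3, authorship 1..2..
After op 5 (insert('j')): buffer="jsngjsyw" (len 8), cursors c1@1 c2@5, authorship 11..22..
Authorship (.=original, N=cursor N): 1 1 . . 2 2 . .
Index 5: author = 2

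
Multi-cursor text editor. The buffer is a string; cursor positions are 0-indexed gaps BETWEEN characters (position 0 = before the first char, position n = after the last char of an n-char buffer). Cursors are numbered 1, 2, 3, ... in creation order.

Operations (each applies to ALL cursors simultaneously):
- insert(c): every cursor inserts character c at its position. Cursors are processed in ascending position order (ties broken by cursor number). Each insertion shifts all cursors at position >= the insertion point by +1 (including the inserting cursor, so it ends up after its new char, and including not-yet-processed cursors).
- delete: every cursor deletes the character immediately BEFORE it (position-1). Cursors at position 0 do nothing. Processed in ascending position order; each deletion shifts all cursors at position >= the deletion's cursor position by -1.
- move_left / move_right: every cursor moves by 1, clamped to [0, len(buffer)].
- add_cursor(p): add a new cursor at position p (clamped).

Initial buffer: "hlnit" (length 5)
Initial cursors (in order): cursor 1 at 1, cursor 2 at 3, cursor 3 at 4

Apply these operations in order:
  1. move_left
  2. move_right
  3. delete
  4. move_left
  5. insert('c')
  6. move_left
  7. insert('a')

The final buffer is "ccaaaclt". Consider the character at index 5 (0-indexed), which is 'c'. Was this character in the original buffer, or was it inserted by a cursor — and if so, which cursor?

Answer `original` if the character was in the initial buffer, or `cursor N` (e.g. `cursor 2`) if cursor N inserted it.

After op 1 (move_left): buffer="hlnit" (len 5), cursors c1@0 c2@2 c3@3, authorship .....
After op 2 (move_right): buffer="hlnit" (len 5), cursors c1@1 c2@3 c3@4, authorship .....
After op 3 (delete): buffer="lt" (len 2), cursors c1@0 c2@1 c3@1, authorship ..
After op 4 (move_left): buffer="lt" (len 2), cursors c1@0 c2@0 c3@0, authorship ..
After op 5 (insert('c')): buffer="ccclt" (len 5), cursors c1@3 c2@3 c3@3, authorship 123..
After op 6 (move_left): buffer="ccclt" (len 5), cursors c1@2 c2@2 c3@2, authorship 123..
After op 7 (insert('a')): buffer="ccaaaclt" (len 8), cursors c1@5 c2@5 c3@5, authorship 121233..
Authorship (.=original, N=cursor N): 1 2 1 2 3 3 . .
Index 5: author = 3

Answer: cursor 3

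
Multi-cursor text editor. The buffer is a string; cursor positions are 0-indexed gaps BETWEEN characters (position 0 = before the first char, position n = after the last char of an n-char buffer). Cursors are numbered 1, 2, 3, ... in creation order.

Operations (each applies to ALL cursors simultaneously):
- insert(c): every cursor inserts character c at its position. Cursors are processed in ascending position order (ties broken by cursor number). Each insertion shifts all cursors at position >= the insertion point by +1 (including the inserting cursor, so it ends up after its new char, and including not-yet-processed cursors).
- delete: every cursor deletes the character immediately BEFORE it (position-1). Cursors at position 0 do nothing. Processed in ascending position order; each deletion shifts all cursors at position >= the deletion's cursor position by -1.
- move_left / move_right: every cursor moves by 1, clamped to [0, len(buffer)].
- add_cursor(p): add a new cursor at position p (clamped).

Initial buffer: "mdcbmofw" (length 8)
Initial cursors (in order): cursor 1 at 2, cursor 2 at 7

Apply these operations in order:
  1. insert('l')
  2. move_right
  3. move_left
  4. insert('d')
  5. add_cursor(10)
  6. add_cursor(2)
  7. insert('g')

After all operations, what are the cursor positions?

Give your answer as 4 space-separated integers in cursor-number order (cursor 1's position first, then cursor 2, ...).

After op 1 (insert('l')): buffer="mdlcbmoflw" (len 10), cursors c1@3 c2@9, authorship ..1.....2.
After op 2 (move_right): buffer="mdlcbmoflw" (len 10), cursors c1@4 c2@10, authorship ..1.....2.
After op 3 (move_left): buffer="mdlcbmoflw" (len 10), cursors c1@3 c2@9, authorship ..1.....2.
After op 4 (insert('d')): buffer="mdldcbmofldw" (len 12), cursors c1@4 c2@11, authorship ..11.....22.
After op 5 (add_cursor(10)): buffer="mdldcbmofldw" (len 12), cursors c1@4 c3@10 c2@11, authorship ..11.....22.
After op 6 (add_cursor(2)): buffer="mdldcbmofldw" (len 12), cursors c4@2 c1@4 c3@10 c2@11, authorship ..11.....22.
After op 7 (insert('g')): buffer="mdgldgcbmoflgdgw" (len 16), cursors c4@3 c1@6 c3@13 c2@15, authorship ..4111.....2322.

Answer: 6 15 13 3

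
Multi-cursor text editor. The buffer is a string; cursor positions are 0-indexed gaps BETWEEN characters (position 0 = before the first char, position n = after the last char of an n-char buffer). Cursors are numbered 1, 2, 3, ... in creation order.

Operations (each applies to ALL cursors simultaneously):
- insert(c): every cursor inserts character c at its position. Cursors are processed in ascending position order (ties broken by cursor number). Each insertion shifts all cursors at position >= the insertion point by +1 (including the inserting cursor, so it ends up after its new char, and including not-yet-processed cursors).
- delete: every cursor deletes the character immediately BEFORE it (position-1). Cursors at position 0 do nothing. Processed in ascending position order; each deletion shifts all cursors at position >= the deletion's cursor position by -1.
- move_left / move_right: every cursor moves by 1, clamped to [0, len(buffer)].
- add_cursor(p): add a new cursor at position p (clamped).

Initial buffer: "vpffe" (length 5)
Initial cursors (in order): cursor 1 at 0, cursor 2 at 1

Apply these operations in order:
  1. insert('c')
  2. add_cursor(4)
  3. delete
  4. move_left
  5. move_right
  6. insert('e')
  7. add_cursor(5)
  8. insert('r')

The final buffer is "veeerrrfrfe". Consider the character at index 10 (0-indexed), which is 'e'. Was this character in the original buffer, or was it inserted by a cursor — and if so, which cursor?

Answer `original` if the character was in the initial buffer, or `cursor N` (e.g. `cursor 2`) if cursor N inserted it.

After op 1 (insert('c')): buffer="cvcpffe" (len 7), cursors c1@1 c2@3, authorship 1.2....
After op 2 (add_cursor(4)): buffer="cvcpffe" (len 7), cursors c1@1 c2@3 c3@4, authorship 1.2....
After op 3 (delete): buffer="vffe" (len 4), cursors c1@0 c2@1 c3@1, authorship ....
After op 4 (move_left): buffer="vffe" (len 4), cursors c1@0 c2@0 c3@0, authorship ....
After op 5 (move_right): buffer="vffe" (len 4), cursors c1@1 c2@1 c3@1, authorship ....
After op 6 (insert('e')): buffer="veeeffe" (len 7), cursors c1@4 c2@4 c3@4, authorship .123...
After op 7 (add_cursor(5)): buffer="veeeffe" (len 7), cursors c1@4 c2@4 c3@4 c4@5, authorship .123...
After op 8 (insert('r')): buffer="veeerrrfrfe" (len 11), cursors c1@7 c2@7 c3@7 c4@9, authorship .123123.4..
Authorship (.=original, N=cursor N): . 1 2 3 1 2 3 . 4 . .
Index 10: author = original

Answer: original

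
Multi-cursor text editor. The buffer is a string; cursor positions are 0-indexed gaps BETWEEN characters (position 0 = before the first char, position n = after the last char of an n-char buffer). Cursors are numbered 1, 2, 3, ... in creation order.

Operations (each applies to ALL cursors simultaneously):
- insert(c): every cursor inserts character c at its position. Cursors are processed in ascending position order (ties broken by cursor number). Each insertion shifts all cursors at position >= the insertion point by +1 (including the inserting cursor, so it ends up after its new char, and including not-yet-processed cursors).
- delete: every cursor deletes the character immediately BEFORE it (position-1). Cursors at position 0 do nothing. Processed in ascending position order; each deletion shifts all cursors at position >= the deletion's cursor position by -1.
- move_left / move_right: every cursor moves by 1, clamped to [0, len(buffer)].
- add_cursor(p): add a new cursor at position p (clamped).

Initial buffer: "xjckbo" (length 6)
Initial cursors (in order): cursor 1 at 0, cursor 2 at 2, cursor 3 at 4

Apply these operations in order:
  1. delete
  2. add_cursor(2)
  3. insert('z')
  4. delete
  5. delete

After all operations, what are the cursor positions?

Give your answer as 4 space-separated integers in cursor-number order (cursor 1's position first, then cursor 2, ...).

Answer: 0 0 0 0

Derivation:
After op 1 (delete): buffer="xcbo" (len 4), cursors c1@0 c2@1 c3@2, authorship ....
After op 2 (add_cursor(2)): buffer="xcbo" (len 4), cursors c1@0 c2@1 c3@2 c4@2, authorship ....
After op 3 (insert('z')): buffer="zxzczzbo" (len 8), cursors c1@1 c2@3 c3@6 c4@6, authorship 1.2.34..
After op 4 (delete): buffer="xcbo" (len 4), cursors c1@0 c2@1 c3@2 c4@2, authorship ....
After op 5 (delete): buffer="bo" (len 2), cursors c1@0 c2@0 c3@0 c4@0, authorship ..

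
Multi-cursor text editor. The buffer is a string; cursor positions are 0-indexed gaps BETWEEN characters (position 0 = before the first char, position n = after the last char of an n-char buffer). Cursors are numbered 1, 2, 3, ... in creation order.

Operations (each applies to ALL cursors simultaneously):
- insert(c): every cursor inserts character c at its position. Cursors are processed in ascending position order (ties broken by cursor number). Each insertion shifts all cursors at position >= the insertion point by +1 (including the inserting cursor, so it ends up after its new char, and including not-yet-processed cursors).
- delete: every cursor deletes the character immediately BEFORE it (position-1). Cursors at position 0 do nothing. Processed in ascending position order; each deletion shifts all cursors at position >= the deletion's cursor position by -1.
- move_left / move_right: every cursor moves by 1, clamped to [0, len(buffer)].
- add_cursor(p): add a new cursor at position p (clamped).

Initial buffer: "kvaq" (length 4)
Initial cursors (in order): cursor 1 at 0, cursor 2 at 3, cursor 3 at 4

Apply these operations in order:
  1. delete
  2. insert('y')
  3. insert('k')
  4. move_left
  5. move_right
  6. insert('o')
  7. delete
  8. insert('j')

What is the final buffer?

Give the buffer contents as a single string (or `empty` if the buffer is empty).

After op 1 (delete): buffer="kv" (len 2), cursors c1@0 c2@2 c3@2, authorship ..
After op 2 (insert('y')): buffer="ykvyy" (len 5), cursors c1@1 c2@5 c3@5, authorship 1..23
After op 3 (insert('k')): buffer="ykkvyykk" (len 8), cursors c1@2 c2@8 c3@8, authorship 11..2323
After op 4 (move_left): buffer="ykkvyykk" (len 8), cursors c1@1 c2@7 c3@7, authorship 11..2323
After op 5 (move_right): buffer="ykkvyykk" (len 8), cursors c1@2 c2@8 c3@8, authorship 11..2323
After op 6 (insert('o')): buffer="ykokvyykkoo" (len 11), cursors c1@3 c2@11 c3@11, authorship 111..232323
After op 7 (delete): buffer="ykkvyykk" (len 8), cursors c1@2 c2@8 c3@8, authorship 11..2323
After op 8 (insert('j')): buffer="ykjkvyykkjj" (len 11), cursors c1@3 c2@11 c3@11, authorship 111..232323

Answer: ykjkvyykkjj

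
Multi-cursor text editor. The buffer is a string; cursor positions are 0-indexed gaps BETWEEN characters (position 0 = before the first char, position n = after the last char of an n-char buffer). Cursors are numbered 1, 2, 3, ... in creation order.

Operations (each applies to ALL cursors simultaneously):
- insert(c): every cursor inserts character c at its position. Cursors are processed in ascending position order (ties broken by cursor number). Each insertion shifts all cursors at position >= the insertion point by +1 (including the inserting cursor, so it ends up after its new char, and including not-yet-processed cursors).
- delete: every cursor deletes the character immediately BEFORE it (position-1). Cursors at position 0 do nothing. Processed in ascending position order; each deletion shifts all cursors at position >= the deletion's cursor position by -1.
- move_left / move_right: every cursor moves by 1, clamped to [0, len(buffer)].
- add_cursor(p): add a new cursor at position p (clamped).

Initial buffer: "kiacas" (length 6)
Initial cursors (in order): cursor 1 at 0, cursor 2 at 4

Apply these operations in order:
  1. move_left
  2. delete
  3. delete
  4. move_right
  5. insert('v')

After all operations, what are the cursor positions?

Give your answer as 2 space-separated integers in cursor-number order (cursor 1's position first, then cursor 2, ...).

After op 1 (move_left): buffer="kiacas" (len 6), cursors c1@0 c2@3, authorship ......
After op 2 (delete): buffer="kicas" (len 5), cursors c1@0 c2@2, authorship .....
After op 3 (delete): buffer="kcas" (len 4), cursors c1@0 c2@1, authorship ....
After op 4 (move_right): buffer="kcas" (len 4), cursors c1@1 c2@2, authorship ....
After op 5 (insert('v')): buffer="kvcvas" (len 6), cursors c1@2 c2@4, authorship .1.2..

Answer: 2 4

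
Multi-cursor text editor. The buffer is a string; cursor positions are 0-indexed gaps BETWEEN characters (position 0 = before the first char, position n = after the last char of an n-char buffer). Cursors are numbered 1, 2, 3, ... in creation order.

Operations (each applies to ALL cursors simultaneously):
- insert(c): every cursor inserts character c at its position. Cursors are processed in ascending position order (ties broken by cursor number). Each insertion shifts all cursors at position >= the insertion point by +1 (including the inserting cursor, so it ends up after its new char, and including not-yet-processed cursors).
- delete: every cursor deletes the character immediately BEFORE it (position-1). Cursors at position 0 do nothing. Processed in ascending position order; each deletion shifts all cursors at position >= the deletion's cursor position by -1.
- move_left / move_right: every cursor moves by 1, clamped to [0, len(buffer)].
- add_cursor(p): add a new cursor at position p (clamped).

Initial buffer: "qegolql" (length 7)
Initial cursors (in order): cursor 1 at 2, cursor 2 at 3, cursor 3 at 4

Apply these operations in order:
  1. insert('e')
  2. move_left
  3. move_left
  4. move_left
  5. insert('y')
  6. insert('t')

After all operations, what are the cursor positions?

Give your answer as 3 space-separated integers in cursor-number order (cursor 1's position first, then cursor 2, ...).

After op 1 (insert('e')): buffer="qeegeoelql" (len 10), cursors c1@3 c2@5 c3@7, authorship ..1.2.3...
After op 2 (move_left): buffer="qeegeoelql" (len 10), cursors c1@2 c2@4 c3@6, authorship ..1.2.3...
After op 3 (move_left): buffer="qeegeoelql" (len 10), cursors c1@1 c2@3 c3@5, authorship ..1.2.3...
After op 4 (move_left): buffer="qeegeoelql" (len 10), cursors c1@0 c2@2 c3@4, authorship ..1.2.3...
After op 5 (insert('y')): buffer="yqeyegyeoelql" (len 13), cursors c1@1 c2@4 c3@7, authorship 1..21.32.3...
After op 6 (insert('t')): buffer="ytqeytegyteoelql" (len 16), cursors c1@2 c2@6 c3@10, authorship 11..221.332.3...

Answer: 2 6 10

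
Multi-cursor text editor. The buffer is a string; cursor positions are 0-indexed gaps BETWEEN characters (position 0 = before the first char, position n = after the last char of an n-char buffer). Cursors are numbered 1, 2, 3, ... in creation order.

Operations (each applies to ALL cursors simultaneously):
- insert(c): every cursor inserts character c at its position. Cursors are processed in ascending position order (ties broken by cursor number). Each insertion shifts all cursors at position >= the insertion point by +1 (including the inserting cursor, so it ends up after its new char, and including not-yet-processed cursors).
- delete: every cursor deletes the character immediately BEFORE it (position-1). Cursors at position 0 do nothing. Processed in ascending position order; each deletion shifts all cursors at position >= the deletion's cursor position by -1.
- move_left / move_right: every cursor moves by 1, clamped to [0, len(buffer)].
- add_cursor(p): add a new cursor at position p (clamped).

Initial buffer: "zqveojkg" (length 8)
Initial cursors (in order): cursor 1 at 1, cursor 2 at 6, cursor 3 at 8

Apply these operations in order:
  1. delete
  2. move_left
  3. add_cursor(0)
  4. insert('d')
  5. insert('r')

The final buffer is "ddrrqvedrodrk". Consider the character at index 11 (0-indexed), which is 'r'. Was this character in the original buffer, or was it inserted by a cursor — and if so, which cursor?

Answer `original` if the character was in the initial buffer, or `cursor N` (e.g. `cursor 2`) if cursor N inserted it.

After op 1 (delete): buffer="qveok" (len 5), cursors c1@0 c2@4 c3@5, authorship .....
After op 2 (move_left): buffer="qveok" (len 5), cursors c1@0 c2@3 c3@4, authorship .....
After op 3 (add_cursor(0)): buffer="qveok" (len 5), cursors c1@0 c4@0 c2@3 c3@4, authorship .....
After op 4 (insert('d')): buffer="ddqvedodk" (len 9), cursors c1@2 c4@2 c2@6 c3@8, authorship 14...2.3.
After op 5 (insert('r')): buffer="ddrrqvedrodrk" (len 13), cursors c1@4 c4@4 c2@9 c3@12, authorship 1414...22.33.
Authorship (.=original, N=cursor N): 1 4 1 4 . . . 2 2 . 3 3 .
Index 11: author = 3

Answer: cursor 3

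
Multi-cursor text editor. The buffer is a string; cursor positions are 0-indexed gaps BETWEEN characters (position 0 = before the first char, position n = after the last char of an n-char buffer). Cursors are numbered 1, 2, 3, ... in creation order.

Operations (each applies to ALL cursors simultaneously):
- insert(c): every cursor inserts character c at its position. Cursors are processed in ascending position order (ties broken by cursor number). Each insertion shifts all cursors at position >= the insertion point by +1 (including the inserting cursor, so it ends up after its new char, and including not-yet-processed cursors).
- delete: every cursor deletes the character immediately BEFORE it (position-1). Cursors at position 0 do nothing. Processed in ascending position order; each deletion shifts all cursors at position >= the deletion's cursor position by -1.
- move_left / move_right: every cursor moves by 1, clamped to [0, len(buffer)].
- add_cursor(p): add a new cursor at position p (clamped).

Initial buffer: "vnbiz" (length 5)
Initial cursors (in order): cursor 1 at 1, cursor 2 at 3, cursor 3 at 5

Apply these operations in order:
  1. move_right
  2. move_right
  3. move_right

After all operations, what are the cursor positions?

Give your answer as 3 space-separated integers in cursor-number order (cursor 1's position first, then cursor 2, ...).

After op 1 (move_right): buffer="vnbiz" (len 5), cursors c1@2 c2@4 c3@5, authorship .....
After op 2 (move_right): buffer="vnbiz" (len 5), cursors c1@3 c2@5 c3@5, authorship .....
After op 3 (move_right): buffer="vnbiz" (len 5), cursors c1@4 c2@5 c3@5, authorship .....

Answer: 4 5 5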